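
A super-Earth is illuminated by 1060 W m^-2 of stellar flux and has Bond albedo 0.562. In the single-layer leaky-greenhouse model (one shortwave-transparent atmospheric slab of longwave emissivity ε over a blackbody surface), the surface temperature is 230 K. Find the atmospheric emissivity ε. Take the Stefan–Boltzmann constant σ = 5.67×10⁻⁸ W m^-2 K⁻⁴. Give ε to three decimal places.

First, T_e = [1060·(1−0.562)/(4σ)]^(1/4) = 212.7 K.
T_s⁴ = T_e⁴·2/(2−ε) → ε = 2 − 2(T_e/T_s)⁴ = 2 − 2·(212.7/230)⁴ = 0.5370.

0.537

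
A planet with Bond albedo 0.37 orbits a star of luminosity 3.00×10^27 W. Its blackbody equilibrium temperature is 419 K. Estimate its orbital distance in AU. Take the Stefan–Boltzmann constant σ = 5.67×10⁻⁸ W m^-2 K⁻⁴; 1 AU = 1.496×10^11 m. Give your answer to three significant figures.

Energy balance gives S = 4σT⁴/(1−α) = 11100 W m^-2.
From L = 4πd²S, d = √(3.00×10^27/(4π·11100)) = 1.467×10^11 m = 0.9805 AU.

0.980 AU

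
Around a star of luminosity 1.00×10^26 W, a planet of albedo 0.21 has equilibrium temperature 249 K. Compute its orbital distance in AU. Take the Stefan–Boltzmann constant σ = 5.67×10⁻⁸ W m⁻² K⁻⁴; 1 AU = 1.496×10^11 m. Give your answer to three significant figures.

0.568 AU

Required flux: S = 4σT⁴/(1−α) = 1104 W m⁻².
From L = 4πd²S, d = √(1.00×10^26/(4π·1104)) = 8.492×10^10 m = 0.5676 AU.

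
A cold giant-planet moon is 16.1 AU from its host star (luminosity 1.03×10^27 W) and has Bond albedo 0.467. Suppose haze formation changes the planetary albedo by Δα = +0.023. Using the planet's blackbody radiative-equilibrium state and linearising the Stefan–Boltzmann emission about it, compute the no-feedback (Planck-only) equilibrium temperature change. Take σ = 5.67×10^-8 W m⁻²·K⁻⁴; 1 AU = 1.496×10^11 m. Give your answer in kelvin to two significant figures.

-0.82 K

Orbital distance: d = 16.1 AU = 2.409×10^12 m.
Spreading L over a sphere of radius d: S = 1.03×10^27/(4π·2.41×10^12²) = 14.13 W m⁻².
Reference equilibrium: T_e = [S(1−α)/(4σ)]^(1/4) = 75.91 K.
The change in absorbed flux is Δ[S(1−α)/4] = −SΔα/4 = -0.08124 W m⁻².
Linearising σT⁴ gives d(σT⁴)/dT = 4σT_e³ = 0.09921 W m⁻² per K.
Hence the no-feedback warming is ΔF/(4σT_e³) = -0.819 K.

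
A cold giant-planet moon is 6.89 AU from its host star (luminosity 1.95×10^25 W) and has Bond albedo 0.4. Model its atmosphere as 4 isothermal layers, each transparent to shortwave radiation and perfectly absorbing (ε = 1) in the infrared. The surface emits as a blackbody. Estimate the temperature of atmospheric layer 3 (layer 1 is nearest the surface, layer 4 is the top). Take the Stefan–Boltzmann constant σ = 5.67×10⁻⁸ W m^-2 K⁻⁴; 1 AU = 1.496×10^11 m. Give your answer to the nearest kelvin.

Orbital distance: d = 6.89 AU = 1.031×10^12 m.
S = L/(4πd²) = 1.461 W m^-2.
Top-of-atmosphere balance: σT_e⁴ = S(1−α)/4 = 0.2191 W m^-2 → T_e = 44.34 K.
In the N-layer model, layer k (counted from the surface) has T_k = (N+1−k)^(1/4)·T_e.
T_3 = (2)^(1/4)·44.34 = 52.72 K.

53 K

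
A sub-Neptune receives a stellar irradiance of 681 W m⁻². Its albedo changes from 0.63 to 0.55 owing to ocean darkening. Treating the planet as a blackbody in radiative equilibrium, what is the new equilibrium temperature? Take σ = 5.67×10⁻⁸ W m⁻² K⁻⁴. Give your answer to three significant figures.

New equilibrium: T₂ = [(1−0.55)·681.0/(4σ)]^(1/4) = 191.7 K.

192 K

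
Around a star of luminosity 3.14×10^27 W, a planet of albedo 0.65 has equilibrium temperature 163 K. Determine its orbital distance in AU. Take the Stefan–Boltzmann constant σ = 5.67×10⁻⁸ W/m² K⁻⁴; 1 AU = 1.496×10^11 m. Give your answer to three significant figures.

Required flux: S = 4σT⁴/(1−α) = 457.4 W/m².
S = L/(4πd²) → d = √(L/4πS) = √(3.14×10^27/(4π·457.4)) = 7.391×10^11 m = 4.940 AU.

4.94 AU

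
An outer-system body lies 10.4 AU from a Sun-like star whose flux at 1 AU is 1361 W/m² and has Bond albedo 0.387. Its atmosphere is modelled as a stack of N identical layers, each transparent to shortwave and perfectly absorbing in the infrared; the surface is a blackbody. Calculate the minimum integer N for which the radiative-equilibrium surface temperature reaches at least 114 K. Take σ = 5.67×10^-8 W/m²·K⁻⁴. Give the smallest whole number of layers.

Irradiance scales as 1/d², so S = 1361 W/m² × (1/10.4)² = 12.58 W/m².
The effective emission temperature is T_e = [S(1−α)/(4σ)]^¼ = 76.37 K.
T_s = (N+1)^(1/4)·T_e ≥ 114 K requires N+1 ≥ (T_s/T_e)⁴ = (114/76.37)⁴ = 4.966.
Rounding up, N = 4.

4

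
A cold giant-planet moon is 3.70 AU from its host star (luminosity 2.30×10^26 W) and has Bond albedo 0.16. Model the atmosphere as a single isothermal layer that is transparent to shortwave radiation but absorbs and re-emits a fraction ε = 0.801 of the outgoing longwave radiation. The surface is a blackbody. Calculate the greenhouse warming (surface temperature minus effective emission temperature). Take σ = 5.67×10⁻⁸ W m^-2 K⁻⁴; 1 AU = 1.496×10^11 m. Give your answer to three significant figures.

16.6 K

d = 3.70 × 1.496×10^11 m = 5.535×10^11 m.
Flux at the orbit: S = L/(4πd²) = 2.30×10^26/(4π·(5.54×10^11)²) = 59.74 W m^-2.
At the top of the atmosphere, σT_e⁴ = S(1−α)/4 = 12.54 W m^-2, giving T_e = 122.0 K.
The surface balance (absorbed SW + ε·downward IR = σT_s⁴) with T_a⁴ = T_s⁴/2 reduces to T_s = T_e·[2/(2−ε)]^¼ = 138.6 K.
T_s − T_e = 138.6 − 122.0 = 16.64 K.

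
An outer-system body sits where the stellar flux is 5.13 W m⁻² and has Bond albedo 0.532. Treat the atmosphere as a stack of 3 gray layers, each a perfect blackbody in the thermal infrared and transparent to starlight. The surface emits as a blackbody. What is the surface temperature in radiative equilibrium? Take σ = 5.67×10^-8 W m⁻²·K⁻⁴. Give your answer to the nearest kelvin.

Top-of-atmosphere balance: σT_e⁴ = S(1−α)/4 = 0.6002 W m⁻² → T_e = 57.04 K.
Layer-by-layer balance gives σT_s⁴ = (N+1)σT_e⁴, so T_s = 4^¼·57.04 = 80.67 K.

81 kelvin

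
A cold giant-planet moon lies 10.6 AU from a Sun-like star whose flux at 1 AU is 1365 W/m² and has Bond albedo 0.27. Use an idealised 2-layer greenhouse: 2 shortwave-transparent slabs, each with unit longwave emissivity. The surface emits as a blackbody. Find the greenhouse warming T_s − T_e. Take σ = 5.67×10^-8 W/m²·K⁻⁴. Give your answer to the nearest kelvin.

By the inverse-square law, S = 1365/10.6² = 12.15 W/m².
The effective emission temperature is T_e = [S(1−α)/(4σ)]^¼ = 79.08 K.
T_s = (N+1)^(1/4)·T_e = 104.1 K.
So the greenhouse effect raises the surface by 104.1 − 79.08 = 24.99 K.

25 K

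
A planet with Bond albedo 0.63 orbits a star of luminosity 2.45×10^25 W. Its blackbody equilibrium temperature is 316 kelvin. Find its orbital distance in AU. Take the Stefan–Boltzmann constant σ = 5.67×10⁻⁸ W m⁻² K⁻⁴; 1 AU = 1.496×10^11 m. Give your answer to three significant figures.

Required flux: S = 4σT⁴/(1−α) = 6112 W m⁻².
From L = 4πd²S, d = √(2.45×10^25/(4π·6112)) = 1.786×10^10 m = 0.1194 AU.

0.119 AU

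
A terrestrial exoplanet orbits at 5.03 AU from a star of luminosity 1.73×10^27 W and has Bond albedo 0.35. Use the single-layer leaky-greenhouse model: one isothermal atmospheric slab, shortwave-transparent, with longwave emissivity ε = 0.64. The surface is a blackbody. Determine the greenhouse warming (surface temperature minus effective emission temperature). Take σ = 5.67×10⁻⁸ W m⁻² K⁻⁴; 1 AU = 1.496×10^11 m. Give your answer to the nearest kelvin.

d = 5.03 × 1.496×10^11 m = 7.525×10^11 m.
Flux at the orbit: S = L/(4πd²) = 1.73×10^27/(4π·(7.52×10^11)²) = 243.1 W m⁻².
Effective emission temperature (TOA balance): σT_e⁴ = S(1−α)/4 = 39.51 W m⁻² → T_e = 162.5 K.
The surface balance (absorbed SW + ε·downward IR = σT_s⁴) with T_a⁴ = T_s⁴/2 reduces to T_s = T_e·[2/(2−ε)]^¼ = 178.9 K.
T_s − T_e = 178.9 − 162.5 = 16.44 K.

16 K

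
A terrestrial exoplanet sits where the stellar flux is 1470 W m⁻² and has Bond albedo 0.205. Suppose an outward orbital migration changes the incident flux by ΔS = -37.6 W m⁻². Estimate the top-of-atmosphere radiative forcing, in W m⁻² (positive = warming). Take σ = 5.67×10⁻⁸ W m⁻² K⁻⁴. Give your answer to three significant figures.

TOA radiative forcing: ΔF = (1−α)ΔS/4 = 0.795·(-37.6)/4 = -7.473 W m⁻².

-7.47 W m⁻²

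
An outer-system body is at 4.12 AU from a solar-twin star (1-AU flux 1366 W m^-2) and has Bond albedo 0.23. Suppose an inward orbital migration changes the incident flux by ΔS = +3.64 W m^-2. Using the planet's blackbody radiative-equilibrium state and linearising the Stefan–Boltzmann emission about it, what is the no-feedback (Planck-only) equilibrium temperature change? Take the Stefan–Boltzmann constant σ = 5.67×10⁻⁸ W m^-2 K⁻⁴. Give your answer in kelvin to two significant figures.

1.5 kelvin

By the inverse-square law, S = 1366/4.12² = 80.47 W m^-2.
The baseline emission temperature is T_e = 128.6 K.
ΔF = Δ[S(1−α)]/4 = (1−0.23)·+3.64/4 = 0.7007 W m^-2.
Linearising σT⁴ gives d(σT⁴)/dT = 4σT_e³ = 0.4820 W m^-2 per K.
ΔT₀ = ΔF/λ_P = 0.7007/0.4820 = 1.45 K.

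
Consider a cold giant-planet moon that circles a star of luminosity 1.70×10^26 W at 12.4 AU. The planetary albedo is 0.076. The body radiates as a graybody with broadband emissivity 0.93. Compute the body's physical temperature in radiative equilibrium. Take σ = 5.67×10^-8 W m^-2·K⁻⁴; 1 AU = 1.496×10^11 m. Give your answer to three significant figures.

64.4 K

d = 12.4 × 1.496×10^11 m = 1.855×10^12 m.
S = L/(4πd²) = 3.931 W m^-2.
Absorbed flux (global mean): S(1−α)/4 = 3.931·0.924/4 = 0.9081 W m^-2.
Equating to εσT⁴ with ε = 0.93: T = (0.9081/0.93σ)^(1/4) = 64.42 K.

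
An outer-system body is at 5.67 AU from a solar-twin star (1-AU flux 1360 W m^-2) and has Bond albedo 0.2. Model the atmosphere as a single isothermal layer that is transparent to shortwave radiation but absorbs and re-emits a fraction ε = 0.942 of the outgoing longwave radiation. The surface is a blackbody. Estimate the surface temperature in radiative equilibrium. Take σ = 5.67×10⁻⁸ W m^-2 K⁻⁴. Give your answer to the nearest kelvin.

130 kelvin

Flux at the orbit: S = 1360/(5.67)² = 42.30 W m^-2.
The planet radiates to space at T_e = [S(1−α)/(4σ)]^(1/4) = 110.5 K.
Surface balance with a leaky layer gives σT_s⁴ = σT_e⁴·2/(2−ε), so T_s = T_e·[2/(2−0.942)]^(1/4) = 129.6 K.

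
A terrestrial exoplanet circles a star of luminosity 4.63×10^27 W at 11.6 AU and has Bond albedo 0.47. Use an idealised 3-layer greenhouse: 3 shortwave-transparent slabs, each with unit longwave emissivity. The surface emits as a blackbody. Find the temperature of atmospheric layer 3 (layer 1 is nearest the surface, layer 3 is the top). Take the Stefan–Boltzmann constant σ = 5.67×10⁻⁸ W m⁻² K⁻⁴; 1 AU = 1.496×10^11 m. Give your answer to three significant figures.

130 kelvin

d = 11.6 × 1.496×10^11 m = 1.735×10^12 m.
S = L/(4πd²) = 122.3 W m⁻².
OLR = S(1−α)/4 = 16.21 W m⁻²; the top layer radiates at T_e = 130.0 K.
The net upward flux σT_e⁴ is constant between every pair of levels, so T_k⁴ = (N+1−k)T_e⁴.
T_3 = (1)^(1/4)·130.0 = 130.0 K.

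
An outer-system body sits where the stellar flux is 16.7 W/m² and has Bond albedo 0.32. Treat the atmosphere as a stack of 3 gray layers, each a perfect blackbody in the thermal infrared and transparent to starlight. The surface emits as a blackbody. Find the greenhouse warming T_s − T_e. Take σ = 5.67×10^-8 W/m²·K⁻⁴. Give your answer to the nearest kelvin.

35 kelvin

OLR = S(1−α)/4 = 2.839 W/m²; the top layer radiates at T_e = 84.12 K.
Surface: T_s = (4)^¼·T_e = 119.0 K.
Warming: T_s − T_e = 34.84 K.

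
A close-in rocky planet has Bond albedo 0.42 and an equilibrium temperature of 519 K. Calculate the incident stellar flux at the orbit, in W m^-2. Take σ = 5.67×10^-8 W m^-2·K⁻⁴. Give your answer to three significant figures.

Invert the energy balance for S: S = 4σT⁴/(1−α).
σT⁴ = 5.67×10⁻⁸·(519)⁴ = 4114 W m^-2.
S = 4·4114/0.58 = 28370 W m^-2.

28400 W m^-2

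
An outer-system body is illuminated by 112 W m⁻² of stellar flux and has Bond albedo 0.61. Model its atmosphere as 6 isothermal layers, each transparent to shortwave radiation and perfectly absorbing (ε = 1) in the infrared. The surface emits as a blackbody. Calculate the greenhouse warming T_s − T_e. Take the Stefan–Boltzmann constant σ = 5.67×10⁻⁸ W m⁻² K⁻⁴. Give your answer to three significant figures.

73.8 kelvin

The effective emission temperature is T_e = [S(1−α)/(4σ)]^¼ = 117.8 K.
Surface: T_s = (7)^¼·T_e = 191.6 K.
Warming: T_s − T_e = 73.81 K.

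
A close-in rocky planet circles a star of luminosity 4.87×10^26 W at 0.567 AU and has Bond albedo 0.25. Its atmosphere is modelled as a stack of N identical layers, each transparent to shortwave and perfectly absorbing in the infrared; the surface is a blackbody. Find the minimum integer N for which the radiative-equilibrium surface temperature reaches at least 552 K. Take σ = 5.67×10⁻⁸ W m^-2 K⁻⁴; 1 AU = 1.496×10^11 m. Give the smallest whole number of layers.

d = 0.567 × 1.496×10^11 m = 8.482×10^10 m.
Flux at the orbit: S = L/(4πd²) = 4.87×10^26/(4π·(8.48×10^10)²) = 5386 W m^-2.
The effective emission temperature is T_e = [S(1−α)/(4σ)]^¼ = 365.3 K.
Since T_s⁴ = (N+1)T_e⁴, we need N ≥ (T_s/T_e)⁴ − 1 = 4.213.
So N ≥ 4.213; the smallest integer is N = 5.

5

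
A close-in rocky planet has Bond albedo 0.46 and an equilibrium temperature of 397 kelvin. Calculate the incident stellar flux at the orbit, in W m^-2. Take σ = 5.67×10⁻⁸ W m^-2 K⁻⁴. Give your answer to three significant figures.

Invert the energy balance for S: S = 4σT⁴/(1−α).
σT⁴ = 5.67×10⁻⁸·(397)⁴ = 1408 W m^-2.
So S = 4×1408/(1−0.46) = 10430 W m^-2.

10400 W m^-2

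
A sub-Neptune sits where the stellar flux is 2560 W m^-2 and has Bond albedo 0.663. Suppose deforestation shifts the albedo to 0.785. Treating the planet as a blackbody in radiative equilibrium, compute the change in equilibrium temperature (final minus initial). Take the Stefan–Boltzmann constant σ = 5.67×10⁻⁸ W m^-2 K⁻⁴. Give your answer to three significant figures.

-26.4 K

With α = 0.663, T₁ = 248.3 K.
With α = 0.785, T₂ = 222.0 K.
Change: 222.0 − 248.3 = -26.39 K.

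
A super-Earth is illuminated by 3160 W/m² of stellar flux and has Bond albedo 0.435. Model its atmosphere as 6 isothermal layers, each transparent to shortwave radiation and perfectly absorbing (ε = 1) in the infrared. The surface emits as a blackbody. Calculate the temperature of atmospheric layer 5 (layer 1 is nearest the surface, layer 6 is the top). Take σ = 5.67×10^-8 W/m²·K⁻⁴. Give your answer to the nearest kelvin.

354 kelvin

OLR = S(1−α)/4 = 446.3 W/m²; the top layer radiates at T_e = 297.9 K.
The net upward flux σT_e⁴ is constant between every pair of levels, so T_k⁴ = (N+1−k)T_e⁴.
With k = 5: T_5 = (6+1−5)^¼·297.9 K = 354.2 K.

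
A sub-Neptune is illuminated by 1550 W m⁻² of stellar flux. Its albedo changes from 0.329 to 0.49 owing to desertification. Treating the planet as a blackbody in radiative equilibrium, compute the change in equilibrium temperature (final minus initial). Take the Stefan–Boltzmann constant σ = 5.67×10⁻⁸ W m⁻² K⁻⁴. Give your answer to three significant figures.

-17.3 kelvin

Initial: T₁ = [S(1−0.329)/(4σ)]^(1/4) = 260.2 K.
After:  T₂ = [1550·0.51/(4σ)]^(1/4) = 243.0 K.
ΔT = T₂ − T₁ = -17.25 K.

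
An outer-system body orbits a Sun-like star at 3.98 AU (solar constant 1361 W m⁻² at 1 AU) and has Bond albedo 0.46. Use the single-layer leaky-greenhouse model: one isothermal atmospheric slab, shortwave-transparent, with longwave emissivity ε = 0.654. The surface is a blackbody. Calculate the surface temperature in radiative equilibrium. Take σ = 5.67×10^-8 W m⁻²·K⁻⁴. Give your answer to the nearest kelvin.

132 K

Irradiance scales as 1/d², so S = 1361 W m⁻² × (1/3.98)² = 85.92 W m⁻².
At the top of the atmosphere, σT_e⁴ = S(1−α)/4 = 11.60 W m⁻², giving T_e = 119.6 K.
The surface balance (absorbed SW + ε·downward IR = σT_s⁴) with T_a⁴ = T_s⁴/2 reduces to T_s = T_e·[2/(2−ε)]^¼ = 132.0 K.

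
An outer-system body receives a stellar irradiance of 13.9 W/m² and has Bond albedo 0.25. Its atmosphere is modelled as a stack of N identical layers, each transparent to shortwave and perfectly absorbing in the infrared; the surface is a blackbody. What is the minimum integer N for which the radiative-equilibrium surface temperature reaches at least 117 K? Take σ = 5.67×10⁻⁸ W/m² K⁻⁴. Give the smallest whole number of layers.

4

Top-of-atmosphere balance: σT_e⁴ = S(1−α)/4 = 2.606 W/m² → T_e = 82.34 K.
Since T_s⁴ = (N+1)T_e⁴, we need N ≥ (T_s/T_e)⁴ − 1 = 3.077.
So N ≥ 3.077; the smallest integer is N = 4.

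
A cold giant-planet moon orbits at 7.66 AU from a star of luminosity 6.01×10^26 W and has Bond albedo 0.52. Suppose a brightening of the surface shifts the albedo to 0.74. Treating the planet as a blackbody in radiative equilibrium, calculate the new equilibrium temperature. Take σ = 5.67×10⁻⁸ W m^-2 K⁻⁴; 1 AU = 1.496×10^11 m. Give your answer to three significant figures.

d = 7.66 × 1.496×10^11 m = 1.146×10^12 m.
Spreading L over a sphere of radius d: S = 6.01×10^26/(4π·1.15×10^12²) = 36.42 W m^-2.
T₂ = [S(1−α₂)/(4σ)]^(1/4) = [36.42·0.26/(4σ)]^(1/4) = 80.38 K.

80.4 K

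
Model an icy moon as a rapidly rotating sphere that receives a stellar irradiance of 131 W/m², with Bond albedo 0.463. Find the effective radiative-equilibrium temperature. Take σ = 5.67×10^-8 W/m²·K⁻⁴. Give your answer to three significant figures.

Absorbed flux (global mean): S(1−α)/4 = 131.0·0.537/4 = 17.59 W/m².
Balancing against σT⁴: T = (17.59/5.67×10⁻⁸)^(1/4) = 132.7 K.

133 K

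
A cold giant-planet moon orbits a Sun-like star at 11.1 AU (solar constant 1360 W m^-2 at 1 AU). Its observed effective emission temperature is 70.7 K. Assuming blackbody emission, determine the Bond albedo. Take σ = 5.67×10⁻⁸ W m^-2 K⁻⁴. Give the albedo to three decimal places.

By the inverse-square law, S = 1360/11.1² = 11.04 W m^-2.
Rearranging the radiative balance, α = 1 − 4σT⁴/S.
σT⁴ = 1.417 W m^-2, so 4σT⁴ = 5.667 W m^-2.
Hence α = 1 − 5.667/11.04 = 0.4866.

0.487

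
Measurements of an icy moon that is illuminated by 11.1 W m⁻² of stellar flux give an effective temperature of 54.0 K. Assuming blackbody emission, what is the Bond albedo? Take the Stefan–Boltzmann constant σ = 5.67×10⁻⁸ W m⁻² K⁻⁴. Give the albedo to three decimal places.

From σT⁴ = S(1−α)/4 we invert for α: 1−α = 4σT⁴/S.
4σT⁴ = 4·5.67×10⁻⁸·(54.0)⁴ = 1.928 W m⁻².
Hence α = 1 − 1.928/11.10 = 0.8263.

0.826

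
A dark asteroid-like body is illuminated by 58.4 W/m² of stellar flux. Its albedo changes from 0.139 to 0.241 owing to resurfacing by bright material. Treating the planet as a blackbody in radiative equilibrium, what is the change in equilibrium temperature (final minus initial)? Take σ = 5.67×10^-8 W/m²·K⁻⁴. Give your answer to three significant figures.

Before: T₁ = [58.40·0.861/(4σ)]^(1/4) = 122.0 K.
After:  T₂ = [58.40·0.759/(4σ)]^(1/4) = 118.2 K.
Change: 118.2 − 122.0 = -3.787 K.

-3.79 kelvin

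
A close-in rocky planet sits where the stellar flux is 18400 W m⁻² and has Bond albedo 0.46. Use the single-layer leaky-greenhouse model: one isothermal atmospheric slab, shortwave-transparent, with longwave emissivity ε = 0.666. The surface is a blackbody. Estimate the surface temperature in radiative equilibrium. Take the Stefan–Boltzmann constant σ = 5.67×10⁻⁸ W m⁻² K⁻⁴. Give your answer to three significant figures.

At the top of the atmosphere, σT_e⁴ = S(1−α)/4 = 2484 W m⁻², giving T_e = 457.5 K.
The surface balance (absorbed SW + ε·downward IR = σT_s⁴) with T_a⁴ = T_s⁴/2 reduces to T_s = T_e·[2/(2−ε)]^¼ = 506.2 K.

506 K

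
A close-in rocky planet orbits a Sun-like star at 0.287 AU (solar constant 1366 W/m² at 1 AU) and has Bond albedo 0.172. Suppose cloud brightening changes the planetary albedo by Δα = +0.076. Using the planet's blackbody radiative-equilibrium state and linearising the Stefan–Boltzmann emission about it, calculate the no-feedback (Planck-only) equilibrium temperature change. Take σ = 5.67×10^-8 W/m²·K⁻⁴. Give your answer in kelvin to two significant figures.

By the inverse-square law, S = 1366/0.287² = 16580 W/m².
Unperturbed T_e = [16580·(1−0.172)/(4σ)]^¼ = 496.0 K.
TOA radiative forcing: ΔF = −S·Δα/4 = −16580·(+0.076)/4 = -315.1 W/m².
Linearising σT⁴ gives d(σT⁴)/dT = 4σT_e³ = 27.68 W/m² per K.
So ΔT₀ = -315.1/27.68 = -11.4 K.

-11 K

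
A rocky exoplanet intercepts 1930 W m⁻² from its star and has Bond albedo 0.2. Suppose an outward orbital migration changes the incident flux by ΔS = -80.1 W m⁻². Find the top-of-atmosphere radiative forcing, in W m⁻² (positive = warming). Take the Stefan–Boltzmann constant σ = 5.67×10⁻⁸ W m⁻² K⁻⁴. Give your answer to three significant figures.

-16.0 W m⁻²

TOA radiative forcing: ΔF = (1−α)ΔS/4 = 0.8·(-80.1)/4 = -16.02 W m⁻².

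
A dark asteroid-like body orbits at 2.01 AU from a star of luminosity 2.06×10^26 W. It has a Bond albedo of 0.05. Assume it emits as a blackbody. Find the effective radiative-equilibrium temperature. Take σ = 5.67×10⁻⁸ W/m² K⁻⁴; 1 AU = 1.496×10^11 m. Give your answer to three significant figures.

166 K

d = 2.01 × 1.496×10^11 m = 3.007×10^11 m.
Flux at the orbit: S = L/(4πd²) = 2.06×10^26/(4π·(3.01×10^11)²) = 181.3 W/m².
Averaging over the sphere, the absorbed flux is S(1−α)/4 = 43.06 W/m².
In equilibrium σT⁴ equals this, so T = 166.0 K.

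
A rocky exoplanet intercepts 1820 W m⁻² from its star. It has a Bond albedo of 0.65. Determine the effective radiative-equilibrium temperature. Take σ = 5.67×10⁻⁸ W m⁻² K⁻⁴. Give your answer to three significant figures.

The planet absorbs (1−α)S over its disc πR² and re-emits over 4πR², so the mean absorbed flux is (1−0.65)·1820/4 = 159.2 W m⁻².
In equilibrium σT⁴ equals this, so T = 230.2 K.

230 K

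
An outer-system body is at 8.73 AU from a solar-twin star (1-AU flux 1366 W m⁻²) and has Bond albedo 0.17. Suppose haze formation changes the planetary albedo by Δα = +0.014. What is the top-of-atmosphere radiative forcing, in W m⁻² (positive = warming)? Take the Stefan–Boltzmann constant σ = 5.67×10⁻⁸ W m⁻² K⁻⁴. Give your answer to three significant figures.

-0.0627 W m⁻²

By the inverse-square law, S = 1366/8.73² = 17.92 W m⁻².
TOA radiative forcing: ΔF = −S·Δα/4 = −17.92·(+0.014)/4 = -0.06273 W m⁻².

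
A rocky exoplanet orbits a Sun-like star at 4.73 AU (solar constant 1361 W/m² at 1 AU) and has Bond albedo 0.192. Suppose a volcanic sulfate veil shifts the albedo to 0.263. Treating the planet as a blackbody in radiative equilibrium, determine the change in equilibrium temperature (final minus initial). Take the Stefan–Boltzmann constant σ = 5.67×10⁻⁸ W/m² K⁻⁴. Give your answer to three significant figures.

-2.76 K

Irradiance scales as 1/d², so S = 1361 W/m² × (1/4.73)² = 60.83 W/m².
With α = 0.192, T₁ = 121.3 K.
With α = 0.263, T₂ = 118.6 K.
ΔT = T₂ − T₁ = -2.758 K.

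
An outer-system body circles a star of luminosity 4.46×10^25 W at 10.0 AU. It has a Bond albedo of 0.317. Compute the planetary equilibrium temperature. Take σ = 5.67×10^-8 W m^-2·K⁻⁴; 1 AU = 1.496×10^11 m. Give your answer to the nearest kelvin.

d = 10.0 × 1.496×10^11 m = 1.496×10^12 m.
Flux at the orbit: S = L/(4πd²) = 4.46×10^25/(4π·(1.50×10^12)²) = 1.586 W m^-2.
Averaging over the sphere, the absorbed flux is S(1−α)/4 = 0.2708 W m^-2.
Balancing against σT⁴: T = (0.2708/5.67×10⁻⁸)^(1/4) = 46.75 K.

47 kelvin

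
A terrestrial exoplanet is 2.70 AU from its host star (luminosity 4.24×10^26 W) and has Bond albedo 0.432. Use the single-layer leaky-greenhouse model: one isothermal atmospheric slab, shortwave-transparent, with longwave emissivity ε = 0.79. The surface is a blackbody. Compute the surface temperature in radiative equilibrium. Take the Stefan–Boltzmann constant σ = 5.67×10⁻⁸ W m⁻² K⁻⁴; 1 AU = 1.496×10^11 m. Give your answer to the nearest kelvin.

171 K

Orbital distance: d = 2.70 AU = 4.039×10^11 m.
Flux at the orbit: S = L/(4πd²) = 4.24×10^26/(4π·(4.04×10^11)²) = 206.8 W m⁻².
At the top of the atmosphere, σT_e⁴ = S(1−α)/4 = 29.37 W m⁻², giving T_e = 150.9 K.
For a single slab of emissivity ε, T_s⁴ = 2T_e⁴/(2−ε); thus T_s = 150.9·(1.653)^(1/4) = 171.1 K.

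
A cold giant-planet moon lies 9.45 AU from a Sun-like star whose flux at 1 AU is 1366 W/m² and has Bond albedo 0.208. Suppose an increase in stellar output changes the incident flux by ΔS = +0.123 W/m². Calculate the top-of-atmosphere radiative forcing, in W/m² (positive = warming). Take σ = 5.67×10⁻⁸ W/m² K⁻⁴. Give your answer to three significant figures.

0.0244 W/m²

By the inverse-square law, S = 1366/9.45² = 15.30 W/m².
Only a fraction (1−α) is absorbed and it's spread over 4πR², so ΔF = (1−α)ΔS/4 = 0.02435 W/m².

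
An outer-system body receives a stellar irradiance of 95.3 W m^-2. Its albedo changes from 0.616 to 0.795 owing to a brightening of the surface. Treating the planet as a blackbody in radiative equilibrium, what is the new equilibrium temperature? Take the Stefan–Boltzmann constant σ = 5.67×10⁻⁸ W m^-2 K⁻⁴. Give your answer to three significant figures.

With the new albedo, S(1−α₂)/4 = 4.884 W m^-2, so T₂ = 96.34 K.

96.3 kelvin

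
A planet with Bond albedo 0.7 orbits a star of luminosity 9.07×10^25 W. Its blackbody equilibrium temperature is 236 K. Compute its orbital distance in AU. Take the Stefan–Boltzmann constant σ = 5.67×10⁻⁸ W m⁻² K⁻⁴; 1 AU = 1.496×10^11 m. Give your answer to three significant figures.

The flux needed for this T is 4σT⁴/(1−0.7) = 2345 W m⁻².
Then d = [L/(4πS)]^(1/2) = 5.548×10^10 m, i.e. 0.3708 AU.

0.371 AU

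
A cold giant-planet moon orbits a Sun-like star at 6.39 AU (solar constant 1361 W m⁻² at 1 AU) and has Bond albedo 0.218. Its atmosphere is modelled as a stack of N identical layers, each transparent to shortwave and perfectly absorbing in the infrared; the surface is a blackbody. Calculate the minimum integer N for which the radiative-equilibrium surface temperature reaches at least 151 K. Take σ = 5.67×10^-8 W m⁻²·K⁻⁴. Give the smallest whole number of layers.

Flux at the orbit: S = 1361/(6.39)² = 33.33 W m⁻².
OLR = S(1−α)/4 = 6.516 W m⁻²; the top layer radiates at T_e = 103.5 K.
Since T_s⁴ = (N+1)T_e⁴, we need N ≥ (T_s/T_e)⁴ − 1 = 3.524.
Rounding up, N = 4.

4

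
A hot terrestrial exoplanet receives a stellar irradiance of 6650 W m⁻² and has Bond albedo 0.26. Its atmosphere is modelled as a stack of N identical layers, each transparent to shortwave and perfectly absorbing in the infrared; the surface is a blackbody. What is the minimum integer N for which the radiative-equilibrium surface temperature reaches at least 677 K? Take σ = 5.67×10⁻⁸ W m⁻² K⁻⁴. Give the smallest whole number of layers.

9

OLR = S(1−α)/4 = 1230 W m⁻²; the top layer radiates at T_e = 383.8 K.
T_s = (N+1)^(1/4)·T_e ≥ 677 K requires N+1 ≥ (T_s/T_e)⁴ = (677/383.8)⁴ = 9.682.
So N ≥ 8.682; the smallest integer is N = 9.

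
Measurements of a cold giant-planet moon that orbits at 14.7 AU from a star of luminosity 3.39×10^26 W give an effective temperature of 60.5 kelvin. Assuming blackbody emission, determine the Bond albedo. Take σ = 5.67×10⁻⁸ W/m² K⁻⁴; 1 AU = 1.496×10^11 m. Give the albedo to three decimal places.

Orbital distance: d = 14.7 AU = 2.199×10^12 m.
Flux at the orbit: S = L/(4πd²) = 3.39×10^26/(4π·(2.20×10^12)²) = 5.578 W/m².
Energy balance: S(1−α)/4 = σT⁴, so 1−α = 4σT⁴/S.
σT⁴ = 0.7596 W/m², so 4σT⁴ = 3.039 W/m².
1−α = 3.039/5.578 = 0.5447, so α = 0.4553.

0.455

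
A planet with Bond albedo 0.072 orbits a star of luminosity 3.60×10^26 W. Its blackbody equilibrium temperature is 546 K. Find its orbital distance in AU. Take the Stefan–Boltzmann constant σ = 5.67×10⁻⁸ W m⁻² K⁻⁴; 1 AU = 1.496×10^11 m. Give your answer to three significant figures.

Required flux: S = 4σT⁴/(1−α) = 21720 W m⁻².
From L = 4πd²S, d = √(3.60×10^26/(4π·21720)) = 3.632×10^10 m = 0.2428 AU.

0.243 AU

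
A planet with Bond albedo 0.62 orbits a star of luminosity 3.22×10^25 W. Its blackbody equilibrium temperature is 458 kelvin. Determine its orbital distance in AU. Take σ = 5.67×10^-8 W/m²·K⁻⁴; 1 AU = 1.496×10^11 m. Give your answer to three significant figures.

Required flux: S = 4σT⁴/(1−α) = 26260 W/m².
From L = 4πd²S, d = √(3.22×10^25/(4π·26260)) = 9.878×10^9 m = 0.06603 AU.

0.0660 AU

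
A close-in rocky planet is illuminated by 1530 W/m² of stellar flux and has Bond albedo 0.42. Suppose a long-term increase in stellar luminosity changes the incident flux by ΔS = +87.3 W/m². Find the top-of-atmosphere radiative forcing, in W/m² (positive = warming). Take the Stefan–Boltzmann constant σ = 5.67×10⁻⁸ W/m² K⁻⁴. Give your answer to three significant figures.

TOA radiative forcing: ΔF = (1−α)ΔS/4 = 0.58·(+87.3)/4 = 12.66 W/m².

12.7 W/m²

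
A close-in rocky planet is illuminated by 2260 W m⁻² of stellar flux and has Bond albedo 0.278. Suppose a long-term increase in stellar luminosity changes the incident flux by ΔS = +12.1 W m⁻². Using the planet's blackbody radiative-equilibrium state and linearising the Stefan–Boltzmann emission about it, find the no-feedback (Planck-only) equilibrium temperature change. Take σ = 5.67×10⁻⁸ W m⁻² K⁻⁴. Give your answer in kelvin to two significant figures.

Reference equilibrium: T_e = [S(1−α)/(4σ)]^(1/4) = 291.2 K.
TOA radiative forcing: ΔF = (1−α)ΔS/4 = 0.722·(+12.1)/4 = 2.184 W m⁻².
Planck response: λ_P = 4σT_e³ = 4·5.67×10⁻⁸·(291.2)³ = 5.603 W m⁻²/K.
ΔT₀ = ΔF/λ_P = 2.184/5.603 = 0.390 K.

0.39 K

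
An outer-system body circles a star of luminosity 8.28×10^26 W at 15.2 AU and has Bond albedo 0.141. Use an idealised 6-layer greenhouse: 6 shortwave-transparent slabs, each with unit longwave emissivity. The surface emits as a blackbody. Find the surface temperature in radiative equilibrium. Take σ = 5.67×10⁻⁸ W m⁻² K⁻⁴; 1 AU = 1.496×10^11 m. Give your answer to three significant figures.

d = 15.2 × 1.496×10^11 m = 2.274×10^12 m.
S = L/(4πd²) = 12.74 W m⁻².
Top-of-atmosphere balance: σT_e⁴ = S(1−α)/4 = 2.737 W m⁻² → T_e = 83.35 K.
With N = 6 opaque layers, T_s = (N+1)^(1/4)·T_e = 7^(1/4)·83.35 = 135.6 K.

136 kelvin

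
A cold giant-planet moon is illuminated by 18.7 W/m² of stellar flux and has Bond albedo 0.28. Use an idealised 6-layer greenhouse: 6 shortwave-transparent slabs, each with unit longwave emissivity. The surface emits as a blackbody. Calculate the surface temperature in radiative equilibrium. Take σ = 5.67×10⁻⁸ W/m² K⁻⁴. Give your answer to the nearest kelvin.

143 K

OLR = S(1−α)/4 = 3.366 W/m²; the top layer radiates at T_e = 87.78 K.
Layer-by-layer balance gives σT_s⁴ = (N+1)σT_e⁴, so T_s = 7^¼·87.78 = 142.8 K.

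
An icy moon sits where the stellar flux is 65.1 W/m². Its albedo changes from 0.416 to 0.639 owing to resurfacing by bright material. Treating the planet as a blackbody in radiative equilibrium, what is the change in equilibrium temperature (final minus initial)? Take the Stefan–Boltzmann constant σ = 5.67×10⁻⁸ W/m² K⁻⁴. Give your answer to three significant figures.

-12.9 K

With α = 0.416, T₁ = 113.8 K.
Final:   T₂ = [S(1−0.639)/(4σ)]^(1/4) = 100.9 K.
Change: 100.9 − 113.8 = -12.89 K.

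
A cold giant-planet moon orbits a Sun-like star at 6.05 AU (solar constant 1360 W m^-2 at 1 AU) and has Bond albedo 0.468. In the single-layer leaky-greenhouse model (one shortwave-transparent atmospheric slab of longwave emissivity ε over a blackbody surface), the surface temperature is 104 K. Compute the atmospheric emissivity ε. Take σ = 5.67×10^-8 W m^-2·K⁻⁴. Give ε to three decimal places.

0.510

Flux at the orbit: S = 1360/(6.05)² = 37.16 W m^-2.
First, T_e = [37.16·(1−0.468)/(4σ)]^(1/4) = 96.62 K.
Since (2−ε)/2 = (T_e/T_s)⁴ = 0.7450, ε = 0.5100.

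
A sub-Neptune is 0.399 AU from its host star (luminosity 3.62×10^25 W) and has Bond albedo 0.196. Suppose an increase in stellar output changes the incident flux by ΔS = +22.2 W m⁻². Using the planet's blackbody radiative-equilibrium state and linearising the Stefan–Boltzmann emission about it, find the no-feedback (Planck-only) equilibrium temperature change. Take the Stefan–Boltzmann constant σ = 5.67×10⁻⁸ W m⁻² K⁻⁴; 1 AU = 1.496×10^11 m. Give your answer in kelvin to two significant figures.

Orbital distance: d = 0.399 AU = 5.969×10^10 m.
S = L/(4πd²) = 808.5 W m⁻².
Unperturbed T_e = [808.5·(1−0.196)/(4σ)]^¼ = 231.4 K.
Only a fraction (1−α) is absorbed and it's spread over 4πR², so ΔF = (1−α)ΔS/4 = 4.462 W m⁻².
The Planck feedback parameter is 4σT_e³ = 2.809 W m⁻²/K.
ΔT₀ = ΔF/λ_P = 4.462/2.809 = 1.59 K.

1.6 kelvin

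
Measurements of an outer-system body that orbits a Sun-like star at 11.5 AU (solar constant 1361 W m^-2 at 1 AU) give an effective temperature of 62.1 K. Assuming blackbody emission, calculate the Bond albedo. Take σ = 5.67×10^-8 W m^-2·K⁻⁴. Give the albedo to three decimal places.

0.672

Flux at the orbit: S = 1361/(11.5)² = 10.29 W m^-2.
From σT⁴ = S(1−α)/4 we invert for α: 1−α = 4σT⁴/S.
σT⁴ = 0.8432 W m^-2, so 4σT⁴ = 3.373 W m^-2.
Hence α = 1 − 3.373/10.29 = 0.6722.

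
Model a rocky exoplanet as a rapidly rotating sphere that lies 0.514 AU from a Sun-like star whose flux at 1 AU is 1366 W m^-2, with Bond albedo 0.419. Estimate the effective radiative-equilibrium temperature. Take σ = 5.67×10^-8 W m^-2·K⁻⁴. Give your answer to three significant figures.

Flux at the orbit: S = 1366/(0.514)² = 5170 W m^-2.
Absorbed flux (global mean): S(1−α)/4 = 5170·0.581/4 = 751.0 W m^-2.
Balancing against σT⁴: T = (751.0/5.67×10⁻⁸)^(1/4) = 339.2 K.

339 K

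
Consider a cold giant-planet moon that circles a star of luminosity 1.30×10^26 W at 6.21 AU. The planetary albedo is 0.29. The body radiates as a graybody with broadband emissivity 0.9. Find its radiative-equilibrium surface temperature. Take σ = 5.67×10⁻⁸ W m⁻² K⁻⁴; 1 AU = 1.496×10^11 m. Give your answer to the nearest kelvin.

d = 6.21 × 1.496×10^11 m = 9.290×10^11 m.
Flux at the orbit: S = L/(4πd²) = 1.30×10^26/(4π·(9.29×10^11)²) = 11.99 W m⁻².
Absorbed flux (global mean): S(1−α)/4 = 11.99·0.71/4 = 2.128 W m⁻².
Radiative balance εσT⁴ = 2.128 gives T = [2.128/(0.9·σ)]^(1/4) = 80.36 K.

80 K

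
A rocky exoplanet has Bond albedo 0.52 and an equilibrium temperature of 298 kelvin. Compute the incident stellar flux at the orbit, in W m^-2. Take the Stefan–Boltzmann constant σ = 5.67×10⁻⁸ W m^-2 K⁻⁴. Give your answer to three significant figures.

Invert the energy balance for S: S = 4σT⁴/(1−α).
σT⁴ = 5.67×10⁻⁸·(298)⁴ = 447.1 W m^-2.
S = 4·447.1/0.48 = 3726 W m^-2.

3730 W m^-2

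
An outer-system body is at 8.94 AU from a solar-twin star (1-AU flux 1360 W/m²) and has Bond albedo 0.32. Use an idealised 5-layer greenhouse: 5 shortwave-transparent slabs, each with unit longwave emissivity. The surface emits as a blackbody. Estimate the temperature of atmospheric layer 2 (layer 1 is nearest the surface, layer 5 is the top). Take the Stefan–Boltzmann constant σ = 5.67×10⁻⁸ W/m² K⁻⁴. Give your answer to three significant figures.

120 K

Irradiance scales as 1/d², so S = 1360 W/m² × (1/8.94)² = 17.02 W/m².
Top-of-atmosphere balance: σT_e⁴ = S(1−α)/4 = 2.893 W/m² → T_e = 84.51 K.
In the N-layer model, layer k (counted from the surface) has T_k = (N+1−k)^(1/4)·T_e.
With k = 2: T_2 = (5+1−2)^¼·84.51 K = 119.5 K.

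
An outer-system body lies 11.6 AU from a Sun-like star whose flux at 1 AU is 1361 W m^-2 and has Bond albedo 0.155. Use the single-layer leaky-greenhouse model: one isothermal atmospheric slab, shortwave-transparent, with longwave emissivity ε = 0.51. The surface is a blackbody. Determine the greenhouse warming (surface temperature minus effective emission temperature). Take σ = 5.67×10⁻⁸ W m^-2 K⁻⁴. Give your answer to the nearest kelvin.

6 K

Irradiance scales as 1/d², so S = 1361 W m^-2 × (1/11.6)² = 10.11 W m^-2.
The planet radiates to space at T_e = [S(1−α)/(4σ)]^(1/4) = 78.35 K.
The surface balance (absorbed SW + ε·downward IR = σT_s⁴) with T_a⁴ = T_s⁴/2 reduces to T_s = T_e·[2/(2−ε)]^¼ = 84.33 K.
The atmosphere warms the surface by 5.983 K.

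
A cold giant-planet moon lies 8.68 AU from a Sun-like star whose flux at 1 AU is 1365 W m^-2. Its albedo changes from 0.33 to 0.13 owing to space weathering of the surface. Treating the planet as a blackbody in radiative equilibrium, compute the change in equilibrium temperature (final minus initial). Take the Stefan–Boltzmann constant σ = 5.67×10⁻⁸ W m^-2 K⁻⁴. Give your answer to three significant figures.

By the inverse-square law, S = 1365/8.68² = 18.12 W m^-2.
Before: T₁ = [18.12·0.67/(4σ)]^(1/4) = 85.53 K.
Final:   T₂ = [S(1−0.13)/(4σ)]^(1/4) = 91.30 K.
ΔT = T₂ − T₁ = 5.772 K.

5.77 kelvin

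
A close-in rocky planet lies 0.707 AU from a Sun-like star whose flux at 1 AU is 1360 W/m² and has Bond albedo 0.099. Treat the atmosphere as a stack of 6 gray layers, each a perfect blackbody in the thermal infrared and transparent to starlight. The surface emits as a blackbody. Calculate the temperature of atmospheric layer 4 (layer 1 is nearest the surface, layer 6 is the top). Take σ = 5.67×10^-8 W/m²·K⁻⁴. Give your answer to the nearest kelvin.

424 K

Irradiance scales as 1/d², so S = 1360 W/m² × (1/0.707)² = 2721 W/m².
The effective emission temperature is T_e = [S(1−α)/(4σ)]^¼ = 322.4 K.
Each opaque layer satisfies 2T_j⁴ = T_{j−1}⁴ + T_{j+1}⁴, giving T_k⁴ = (N+1−k)T_e⁴.
With k = 4: T_4 = (6+1−4)^¼·322.4 K = 424.4 K.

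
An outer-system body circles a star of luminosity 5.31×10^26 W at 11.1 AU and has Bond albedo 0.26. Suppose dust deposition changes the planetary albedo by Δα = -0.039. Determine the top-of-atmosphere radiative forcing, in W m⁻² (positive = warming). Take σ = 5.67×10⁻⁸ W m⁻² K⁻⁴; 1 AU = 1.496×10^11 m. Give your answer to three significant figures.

d = 11.1 × 1.496×10^11 m = 1.661×10^12 m.
S = L/(4πd²) = 15.32 W m⁻².
ΔF = −(S/4)Δα = −(15.32/4)×(-0.039) = 0.1494 W m⁻².

0.149 W m⁻²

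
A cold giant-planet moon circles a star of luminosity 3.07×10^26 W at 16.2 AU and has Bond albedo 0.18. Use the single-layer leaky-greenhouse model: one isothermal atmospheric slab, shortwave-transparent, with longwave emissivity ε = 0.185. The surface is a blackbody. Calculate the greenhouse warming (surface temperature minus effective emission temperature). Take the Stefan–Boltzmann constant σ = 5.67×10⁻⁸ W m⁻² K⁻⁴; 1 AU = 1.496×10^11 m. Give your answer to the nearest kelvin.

d = 16.2 × 1.496×10^11 m = 2.424×10^12 m.
Spreading L over a sphere of radius d: S = 3.07×10^26/(4π·2.42×10^12²) = 4.159 W m⁻².
Effective emission temperature (TOA balance): σT_e⁴ = S(1−α)/4 = 0.8527 W m⁻² → T_e = 62.27 K.
For a single slab of emissivity ε, T_s⁴ = 2T_e⁴/(2−ε); thus T_s = 62.27·(1.102)^(1/4) = 63.80 K.
Greenhouse warming: T_s − T_e = 1.530 K.

2 K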